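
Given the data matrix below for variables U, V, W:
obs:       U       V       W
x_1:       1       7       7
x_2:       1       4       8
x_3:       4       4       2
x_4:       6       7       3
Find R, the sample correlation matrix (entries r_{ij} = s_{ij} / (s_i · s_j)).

Step 1 — column means:
  mean(U) = (1 + 1 + 4 + 6) / 4 = 12/4 = 3
  mean(V) = (7 + 4 + 4 + 7) / 4 = 22/4 = 5.5
  mean(W) = (7 + 8 + 2 + 3) / 4 = 20/4 = 5

Step 2 — sample variances and covariances s[i,j] = (1/(n-1)) · Σ_k (x_{k,i} - mean_i) · (x_{k,j} - mean_j), with n-1 = 3:
  s[U,U] = ((-2)·(-2) + (-2)·(-2) + (1)·(1) + (3)·(3)) / 3 = 18/3 = 6
  s[U,V] = ((-2)·(1.5) + (-2)·(-1.5) + (1)·(-1.5) + (3)·(1.5)) / 3 = 3/3 = 1
  s[U,W] = ((-2)·(2) + (-2)·(3) + (1)·(-3) + (3)·(-2)) / 3 = -19/3 = -6.3333
  s[V,V] = ((1.5)·(1.5) + (-1.5)·(-1.5) + (-1.5)·(-1.5) + (1.5)·(1.5)) / 3 = 9/3 = 3
  s[V,W] = ((1.5)·(2) + (-1.5)·(3) + (-1.5)·(-3) + (1.5)·(-2)) / 3 = 0/3 = 0
  s[W,W] = ((2)·(2) + (3)·(3) + (-3)·(-3) + (-2)·(-2)) / 3 = 26/3 = 8.6667
  Sample standard deviations s_i = √(s[i,i]):
  s(U) = √(6) = 2.4495
  s(V) = √(3) = 1.7321
  s(W) = √(8.6667) = 2.9439

Step 3 — r_{ij} = s_{ij} / (s_i · s_j):
  r[U,U] = 1 (diagonal).
  r[U,V] = 1 / (2.4495 · 1.7321) = 1 / 4.2426 = 0.2357
  r[U,W] = -6.3333 / (2.4495 · 2.9439) = -6.3333 / 7.2111 = -0.8783
  r[V,V] = 1 (diagonal).
  r[V,W] = 0 / (1.7321 · 2.9439) = 0 / 5.099 = 0
  r[W,W] = 1 (diagonal).

R is symmetric with unit diagonal. Assembling:

R = [[1, 0.2357, -0.8783],
 [0.2357, 1, 0],
 [-0.8783, 0, 1]]


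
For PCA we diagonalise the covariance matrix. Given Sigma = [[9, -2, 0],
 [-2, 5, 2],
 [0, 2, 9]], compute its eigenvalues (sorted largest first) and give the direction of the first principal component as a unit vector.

Step 1 — characteristic polynomial p(λ) = det(λI - Sigma) = λ³ - tr·λ² + c_1·λ - det, where tr = trace, c_1 = sum of the principal 2×2 minors, det = det(Sigma):
  tr = 9 + 5 + 9 = 23,
  c_1 = (9·5 - (-2)²) + (9·9 - (0)²) + (5·9 - (2)²) = 41 + 81 + 41 = 163,
  det = 9·(5·9 - (2)²) - (-2)·((-2)·9 - (2)·(0)) + (0)·((-2)·(2) - 5·(0)) = 9·(41) - (-2)·(-18) + (0)·(-4) = 333.
  So p(λ) = λ³ - 23λ² + 163λ - 333.
Step 2 — look for an integer root (rational root theorem: any rational root is an integer divisor of 333). Testing λ = 9:
  p(9) = 729 - 1863 + 1467 - 333 = 0  ✓
  Dividing out (λ - 9): p(λ) = (λ - 9)(λ² - 14λ + 37).
Step 3 — remaining eigenvalues from the quadratic λ² - 14λ + 37 = 0:
  Δ = 14² - 4·37 = 196 - 148 = 48,  λ = (14 ± √48)/2 = (14 ± 6.9282)/2 ≈ 10.4641 or 3.5359.
  Sorted: λ_1 = 10.4641,  λ_2 = 9,  λ_3 = 3.5359  (check: sum = 23 = tr ✓).

Step 4 — unit eigenvector for λ_1 ≈ 10.4641: v spans the null space of (Sigma - λ_1 I), whose rows are
  r_1 = (-1.4641, -2, 0),  r_2 = (-2, -5.4641, 2),  r_3 = (0, 2, -1.4641).
  v is orthogonal to every row, so take v ∝ r_1 × r_2 = ((-2)·(2) - (0)·(-5.4641), (0)·(-2) - (-1.4641)·(2), (-1.4641)·(-5.4641) - (-2)·(-2)) ≈ (-4, 2.9282, 4).
  Rescale (multiply by -1 so the first nonzero entry is positive): u = (4, -2.9282, -4).
  ||u|| = √((4)² + (-2.9282)² + (-4)²) = √(40.5744) ≈ 6.3698,  v_1 = u/||u|| ≈ (0.628, -0.4597, -0.628) (||v_1|| = 1).

λ_1 = 10.4641,  λ_2 = 9,  λ_3 = 3.5359;  v_1 ≈ (0.628, -0.4597, -0.628)


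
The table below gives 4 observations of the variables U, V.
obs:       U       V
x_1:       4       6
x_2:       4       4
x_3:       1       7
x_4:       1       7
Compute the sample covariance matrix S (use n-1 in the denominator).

Step 1 — column means:
  mean(U) = (4 + 4 + 1 + 1) / 4 = 10/4 = 2.5
  mean(V) = (6 + 4 + 7 + 7) / 4 = 24/4 = 6

Step 2 — sample covariance S[i,j] = (1/(n-1)) · Σ_k (x_{k,i} - mean_i) · (x_{k,j} - mean_j), with n-1 = 3.
  S[U,U] = ((1.5)·(1.5) + (1.5)·(1.5) + (-1.5)·(-1.5) + (-1.5)·(-1.5)) / 3 = 9/3 = 3
  S[U,V] = ((1.5)·(0) + (1.5)·(-2) + (-1.5)·(1) + (-1.5)·(1)) / 3 = -6/3 = -2
  S[V,V] = ((0)·(0) + (-2)·(-2) + (1)·(1) + (1)·(1)) / 3 = 6/3 = 2

S is symmetric (S[j,i] = S[i,j]). Assembling:

S = [[3, -2],
 [-2, 2]]


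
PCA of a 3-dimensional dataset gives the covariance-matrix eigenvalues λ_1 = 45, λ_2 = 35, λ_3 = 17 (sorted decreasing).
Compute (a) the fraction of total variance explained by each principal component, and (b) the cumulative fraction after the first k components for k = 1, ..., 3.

Step 1 — total variance = trace(Sigma) = Σ λ_i = 45 + 35 + 17 = 97.

Step 2 — fraction explained by component i = λ_i / Σ λ:
  PC1: 45/97 = 0.4639
  PC2: 35/97 = 0.3608
  PC3: 17/97 = 0.1753

Step 3 — cumulative fraction after k components = (λ_1 + ... + λ_k) / Σ λ:
  k = 1: 45/97 = 0.4639
  k = 2: (45 + 35)/97 = 80/97 = 0.8247
  k = 3: (45 + 35 + 17)/97 = 97/97 = 1

Summary (fraction, with percent):

explained: PC1 0.4639 (46.39%), PC2 0.3608 (36.08%), PC3 0.1753 (17.53%);  cumulative: 0.4639, 0.8247, 1


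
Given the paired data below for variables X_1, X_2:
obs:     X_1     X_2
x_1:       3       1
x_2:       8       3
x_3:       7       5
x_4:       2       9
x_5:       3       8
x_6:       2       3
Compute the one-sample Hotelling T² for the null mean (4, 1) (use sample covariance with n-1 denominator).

Step 1 — sample mean vector:
  mean(X_1) = (3 + 8 + 7 + 2 + 3 + 2) / 6 = 25/6 = 4.1667
  mean(X_2) = (1 + 3 + 5 + 9 + 8 + 3) / 6 = 29/6 = 4.8333
  x̄ = (4.1667, 4.8333),  deviation x̄ - mu_0 = (4.1667, 4.8333) - (4, 1) = (0.1667, 3.8333).

Step 2 — sample covariance matrix, S[i,j] = (1/(n-1)) · Σ_k (x_{k,i} - mean_i) · (x_{k,j} - mean_j), divisor n-1 = 5:
  S[X_1,X_1] = ((-1.1667)·(-1.1667) + (3.8333)·(3.8333) + (2.8333)·(2.8333) + (-2.1667)·(-2.1667) + (-1.1667)·(-1.1667) + (-2.1667)·(-2.1667)) / 5 = 34.8333/5 = 6.9667
  S[X_1,X_2] = ((-1.1667)·(-3.8333) + (3.8333)·(-1.8333) + (2.8333)·(0.1667) + (-2.1667)·(4.1667) + (-1.1667)·(3.1667) + (-2.1667)·(-1.8333)) / 5 = -10.8333/5 = -2.1667
  S[X_2,X_2] = ((-3.8333)·(-3.8333) + (-1.8333)·(-1.8333) + (0.1667)·(0.1667) + (4.1667)·(4.1667) + (3.1667)·(3.1667) + (-1.8333)·(-1.8333)) / 5 = 48.8333/5 = 9.7667
  S = [[6.9667, -2.1667],
 [-2.1667, 9.7667]].

Step 3 — invert S. det(S) = 6.9667·9.7667 - (-2.1667)² = 63.3467.
  S^{-1} = (1/det) · [[d, -b], [-b, a]] = [[0.1542, 0.0342],
 [0.0342, 0.11]].

Step 4 — quadratic form (x̄ - mu_0)^T · S^{-1} · (x̄ - mu_0):
  S^{-1} · (x̄ - mu_0) = (0.1568, 0.4273),
  (x̄ - mu_0)^T · [...] = (0.1667)·(0.1568) + (3.8333)·(0.4273) = 1.664.

Step 5 — scale by n: T² = 6 · 1.664 = 9.9842.

T² ≈ 9.9842


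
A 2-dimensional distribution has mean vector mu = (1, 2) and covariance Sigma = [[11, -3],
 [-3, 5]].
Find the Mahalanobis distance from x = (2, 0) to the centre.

Step 1 — centre the observation: (x - mu) = (1, -2).

Step 2 — invert Sigma. det(Sigma) = 11·5 - (-3)² = 46.
  Sigma^{-1} = (1/det) · [[d, -b], [-b, a]] = [[0.1087, 0.0652],
 [0.0652, 0.2391]].

Step 3 — form the quadratic (x - mu)^T · Sigma^{-1} · (x - mu):
  Sigma^{-1} · (x - mu) = (-0.0217, -0.413).
  (x - mu)^T · [Sigma^{-1} · (x - mu)] = (1)·(-0.0217) + (-2)·(-0.413) = 0.8043.

Step 4 — take square root: d = √(0.8043) ≈ 0.8969.

d(x, mu) = √(0.8043) ≈ 0.8969


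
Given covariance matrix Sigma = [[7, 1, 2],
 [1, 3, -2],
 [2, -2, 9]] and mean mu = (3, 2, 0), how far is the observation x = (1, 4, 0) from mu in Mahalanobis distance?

Step 1 — centre the observation: (x - mu) = (-2, 2, 0).

Step 2 — invert Sigma (cofactor / det for 3×3, or solve directly):
  Sigma^{-1} = [[0.1742, -0.0985, -0.0606],
 [-0.0985, 0.447, 0.1212],
 [-0.0606, 0.1212, 0.1515]].

Step 3 — form the quadratic (x - mu)^T · Sigma^{-1} · (x - mu):
  Sigma^{-1} · (x - mu) = (-0.5455, 1.0909, 0.3636).
  (x - mu)^T · [Sigma^{-1} · (x - mu)] = (-2)·(-0.5455) + (2)·(1.0909) + (0)·(0.3636) = 3.2727.

Step 4 — take square root: d = √(3.2727) ≈ 1.8091.

d(x, mu) = √(3.2727) ≈ 1.8091


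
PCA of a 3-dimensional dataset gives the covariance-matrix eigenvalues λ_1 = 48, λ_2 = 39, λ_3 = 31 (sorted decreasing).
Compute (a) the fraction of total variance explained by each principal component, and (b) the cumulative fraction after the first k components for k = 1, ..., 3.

Step 1 — total variance = trace(Sigma) = Σ λ_i = 48 + 39 + 31 = 118.

Step 2 — fraction explained by component i = λ_i / Σ λ:
  PC1: 48/118 = 0.4068
  PC2: 39/118 = 0.3305
  PC3: 31/118 = 0.2627

Step 3 — cumulative fraction after k components = (λ_1 + ... + λ_k) / Σ λ:
  k = 1: 48/118 = 0.4068
  k = 2: (48 + 39)/118 = 87/118 = 0.7373
  k = 3: (48 + 39 + 31)/118 = 118/118 = 1

Summary (fraction, with percent):

explained: PC1 0.4068 (40.68%), PC2 0.3305 (33.05%), PC3 0.2627 (26.27%);  cumulative: 0.4068, 0.7373, 1


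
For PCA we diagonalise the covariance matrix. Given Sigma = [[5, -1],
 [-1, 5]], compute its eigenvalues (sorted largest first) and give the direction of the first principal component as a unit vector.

Step 1 — characteristic polynomial of 2×2 Sigma:
  det(Sigma - λI) = λ² - trace · λ + det = 0.
  trace = 5 + 5 = 10, det = 5·5 - (-1)² = 24.
Step 2 — discriminant:
  Δ = trace² - 4·det = 100 - 96 = 4.
Step 3 — eigenvalues:
  λ = (trace ± √Δ)/2 = (10 ± 2)/2,
  λ_1 = 6,  λ_2 = 4.

Step 4 — unit eigenvector for λ_1: solve (Sigma - λ_1 I)v = 0. First row:
  (5 - 6)·v_x + (-1)·v_y = 0, i.e. (-1)·v_x + (-1)·v_y = 0,
  so v ∝ (b, λ_1 - a) = (-1, 1); multiply by -1 so the first entry is positive: u = (1, -1).
  ||u|| = √((1)² + (-1)²) = √(2) ≈ 1.4142,
  v_1 = u/||u|| ≈ (0.7071, -0.7071) (||v_1|| = 1).

λ_1 = 6,  λ_2 = 4;  v_1 ≈ (0.7071, -0.7071)


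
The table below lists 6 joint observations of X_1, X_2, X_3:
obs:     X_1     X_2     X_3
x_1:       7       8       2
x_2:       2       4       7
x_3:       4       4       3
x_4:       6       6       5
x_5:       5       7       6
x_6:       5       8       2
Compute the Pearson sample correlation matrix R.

Step 1 — column means:
  mean(X_1) = (7 + 2 + 4 + 6 + 5 + 5) / 6 = 29/6 = 4.8333
  mean(X_2) = (8 + 4 + 4 + 6 + 7 + 8) / 6 = 37/6 = 6.1667
  mean(X_3) = (2 + 7 + 3 + 5 + 6 + 2) / 6 = 25/6 = 4.1667

Step 2 — sample variances and covariances s[i,j] = (1/(n-1)) · Σ_k (x_{k,i} - mean_i) · (x_{k,j} - mean_j), with n-1 = 5:
  s[X_1,X_1] = ((2.1667)·(2.1667) + (-2.8333)·(-2.8333) + (-0.8333)·(-0.8333) + (1.1667)·(1.1667) + (0.1667)·(0.1667) + (0.1667)·(0.1667)) / 5 = 14.8333/5 = 2.9667
  s[X_1,X_2] = ((2.1667)·(1.8333) + (-2.8333)·(-2.1667) + (-0.8333)·(-2.1667) + (1.1667)·(-0.1667) + (0.1667)·(0.8333) + (0.1667)·(1.8333)) / 5 = 12.1667/5 = 2.4333
  s[X_1,X_3] = ((2.1667)·(-2.1667) + (-2.8333)·(2.8333) + (-0.8333)·(-1.1667) + (1.1667)·(0.8333) + (0.1667)·(1.8333) + (0.1667)·(-2.1667)) / 5 = -10.8333/5 = -2.1667
  s[X_2,X_2] = ((1.8333)·(1.8333) + (-2.1667)·(-2.1667) + (-2.1667)·(-2.1667) + (-0.1667)·(-0.1667) + (0.8333)·(0.8333) + (1.8333)·(1.8333)) / 5 = 16.8333/5 = 3.3667
  s[X_2,X_3] = ((1.8333)·(-2.1667) + (-2.1667)·(2.8333) + (-2.1667)·(-1.1667) + (-0.1667)·(0.8333) + (0.8333)·(1.8333) + (1.8333)·(-2.1667)) / 5 = -10.1667/5 = -2.0333
  s[X_3,X_3] = ((-2.1667)·(-2.1667) + (2.8333)·(2.8333) + (-1.1667)·(-1.1667) + (0.8333)·(0.8333) + (1.8333)·(1.8333) + (-2.1667)·(-2.1667)) / 5 = 22.8333/5 = 4.5667
  Sample standard deviations s_i = √(s[i,i]):
  s(X_1) = √(2.9667) = 1.7224
  s(X_2) = √(3.3667) = 1.8348
  s(X_3) = √(4.5667) = 2.137

Step 3 — r_{ij} = s_{ij} / (s_i · s_j):
  r[X_1,X_1] = 1 (diagonal).
  r[X_1,X_2] = 2.4333 / (1.7224 · 1.8348) = 2.4333 / 3.1603 = 0.77
  r[X_1,X_3] = -2.1667 / (1.7224 · 2.137) = -2.1667 / 3.6807 = -0.5887
  r[X_2,X_2] = 1 (diagonal).
  r[X_2,X_3] = -2.0333 / (1.8348 · 2.137) = -2.0333 / 3.921 = -0.5186
  r[X_3,X_3] = 1 (diagonal).

R is symmetric with unit diagonal. Assembling:

R = [[1, 0.77, -0.5887],
 [0.77, 1, -0.5186],
 [-0.5887, -0.5186, 1]]


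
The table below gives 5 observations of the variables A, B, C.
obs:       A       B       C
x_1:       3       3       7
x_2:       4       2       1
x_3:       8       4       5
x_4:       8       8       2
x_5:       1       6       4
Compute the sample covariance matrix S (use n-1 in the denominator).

Step 1 — column means:
  mean(A) = (3 + 4 + 8 + 8 + 1) / 5 = 24/5 = 4.8
  mean(B) = (3 + 2 + 4 + 8 + 6) / 5 = 23/5 = 4.6
  mean(C) = (7 + 1 + 5 + 2 + 4) / 5 = 19/5 = 3.8

Step 2 — sample covariance S[i,j] = (1/(n-1)) · Σ_k (x_{k,i} - mean_i) · (x_{k,j} - mean_j), with n-1 = 4.
  S[A,A] = ((-1.8)·(-1.8) + (-0.8)·(-0.8) + (3.2)·(3.2) + (3.2)·(3.2) + (-3.8)·(-3.8)) / 4 = 38.8/4 = 9.7
  S[A,B] = ((-1.8)·(-1.6) + (-0.8)·(-2.6) + (3.2)·(-0.6) + (3.2)·(3.4) + (-3.8)·(1.4)) / 4 = 8.6/4 = 2.15
  S[A,C] = ((-1.8)·(3.2) + (-0.8)·(-2.8) + (3.2)·(1.2) + (3.2)·(-1.8) + (-3.8)·(0.2)) / 4 = -6.2/4 = -1.55
  S[B,B] = ((-1.6)·(-1.6) + (-2.6)·(-2.6) + (-0.6)·(-0.6) + (3.4)·(3.4) + (1.4)·(1.4)) / 4 = 23.2/4 = 5.8
  S[B,C] = ((-1.6)·(3.2) + (-2.6)·(-2.8) + (-0.6)·(1.2) + (3.4)·(-1.8) + (1.4)·(0.2)) / 4 = -4.4/4 = -1.1
  S[C,C] = ((3.2)·(3.2) + (-2.8)·(-2.8) + (1.2)·(1.2) + (-1.8)·(-1.8) + (0.2)·(0.2)) / 4 = 22.8/4 = 5.7

S is symmetric (S[j,i] = S[i,j]). Assembling:

S = [[9.7, 2.15, -1.55],
 [2.15, 5.8, -1.1],
 [-1.55, -1.1, 5.7]]


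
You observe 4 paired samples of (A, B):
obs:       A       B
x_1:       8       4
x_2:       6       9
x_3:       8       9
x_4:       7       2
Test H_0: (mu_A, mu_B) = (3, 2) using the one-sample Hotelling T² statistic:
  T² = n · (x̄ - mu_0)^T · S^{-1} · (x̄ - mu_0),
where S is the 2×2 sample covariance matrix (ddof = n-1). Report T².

Step 1 — sample mean vector:
  mean(A) = (8 + 6 + 8 + 7) / 4 = 29/4 = 7.25
  mean(B) = (4 + 9 + 9 + 2) / 4 = 24/4 = 6
  x̄ = (7.25, 6),  deviation x̄ - mu_0 = (7.25, 6) - (3, 2) = (4.25, 4).

Step 2 — sample covariance matrix, S[i,j] = (1/(n-1)) · Σ_k (x_{k,i} - mean_i) · (x_{k,j} - mean_j), divisor n-1 = 3:
  S[A,A] = ((0.75)·(0.75) + (-1.25)·(-1.25) + (0.75)·(0.75) + (-0.25)·(-0.25)) / 3 = 2.75/3 = 0.9167
  S[A,B] = ((0.75)·(-2) + (-1.25)·(3) + (0.75)·(3) + (-0.25)·(-4)) / 3 = -2/3 = -0.6667
  S[B,B] = ((-2)·(-2) + (3)·(3) + (3)·(3) + (-4)·(-4)) / 3 = 38/3 = 12.6667
  S = [[0.9167, -0.6667],
 [-0.6667, 12.6667]].

Step 3 — invert S. det(S) = 0.9167·12.6667 - (-0.6667)² = 11.1667.
  S^{-1} = (1/det) · [[d, -b], [-b, a]] = [[1.1343, 0.0597],
 [0.0597, 0.0821]].

Step 4 — quadratic form (x̄ - mu_0)^T · S^{-1} · (x̄ - mu_0):
  S^{-1} · (x̄ - mu_0) = (5.0597, 0.5821),
  (x̄ - mu_0)^T · [...] = (4.25)·(5.0597) + (4)·(0.5821) = 23.8321.

Step 5 — scale by n: T² = 4 · 23.8321 = 95.3284.

T² ≈ 95.3284


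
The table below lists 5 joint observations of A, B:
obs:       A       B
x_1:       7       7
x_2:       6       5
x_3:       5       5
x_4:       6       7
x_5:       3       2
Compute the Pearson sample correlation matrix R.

Step 1 — column means:
  mean(A) = (7 + 6 + 5 + 6 + 3) / 5 = 27/5 = 5.4
  mean(B) = (7 + 5 + 5 + 7 + 2) / 5 = 26/5 = 5.2

Step 2 — sample variances and covariances s[i,j] = (1/(n-1)) · Σ_k (x_{k,i} - mean_i) · (x_{k,j} - mean_j), with n-1 = 4:
  s[A,A] = ((1.6)·(1.6) + (0.6)·(0.6) + (-0.4)·(-0.4) + (0.6)·(0.6) + (-2.4)·(-2.4)) / 4 = 9.2/4 = 2.3
  s[A,B] = ((1.6)·(1.8) + (0.6)·(-0.2) + (-0.4)·(-0.2) + (0.6)·(1.8) + (-2.4)·(-3.2)) / 4 = 11.6/4 = 2.9
  s[B,B] = ((1.8)·(1.8) + (-0.2)·(-0.2) + (-0.2)·(-0.2) + (1.8)·(1.8) + (-3.2)·(-3.2)) / 4 = 16.8/4 = 4.2
  Sample standard deviations s_i = √(s[i,i]):
  s(A) = √(2.3) = 1.5166
  s(B) = √(4.2) = 2.0494

Step 3 — r_{ij} = s_{ij} / (s_i · s_j):
  r[A,A] = 1 (diagonal).
  r[A,B] = 2.9 / (1.5166 · 2.0494) = 2.9 / 3.1081 = 0.9331
  r[B,B] = 1 (diagonal).

R is symmetric with unit diagonal. Assembling:

R = [[1, 0.9331],
 [0.9331, 1]]


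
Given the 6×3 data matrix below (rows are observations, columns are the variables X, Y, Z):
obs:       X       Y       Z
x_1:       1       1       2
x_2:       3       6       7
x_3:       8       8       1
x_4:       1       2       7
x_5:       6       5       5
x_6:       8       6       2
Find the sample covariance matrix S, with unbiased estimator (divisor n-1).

Step 1 — column means:
  mean(X) = (1 + 3 + 8 + 1 + 6 + 8) / 6 = 27/6 = 4.5
  mean(Y) = (1 + 6 + 8 + 2 + 5 + 6) / 6 = 28/6 = 4.6667
  mean(Z) = (2 + 7 + 1 + 7 + 5 + 2) / 6 = 24/6 = 4

Step 2 — sample covariance S[i,j] = (1/(n-1)) · Σ_k (x_{k,i} - mean_i) · (x_{k,j} - mean_j), with n-1 = 5.
  S[X,X] = ((-3.5)·(-3.5) + (-1.5)·(-1.5) + (3.5)·(3.5) + (-3.5)·(-3.5) + (1.5)·(1.5) + (3.5)·(3.5)) / 5 = 53.5/5 = 10.7
  S[X,Y] = ((-3.5)·(-3.6667) + (-1.5)·(1.3333) + (3.5)·(3.3333) + (-3.5)·(-2.6667) + (1.5)·(0.3333) + (3.5)·(1.3333)) / 5 = 37/5 = 7.4
  S[X,Z] = ((-3.5)·(-2) + (-1.5)·(3) + (3.5)·(-3) + (-3.5)·(3) + (1.5)·(1) + (3.5)·(-2)) / 5 = -24/5 = -4.8
  S[Y,Y] = ((-3.6667)·(-3.6667) + (1.3333)·(1.3333) + (3.3333)·(3.3333) + (-2.6667)·(-2.6667) + (0.3333)·(0.3333) + (1.3333)·(1.3333)) / 5 = 35.3333/5 = 7.0667
  S[Y,Z] = ((-3.6667)·(-2) + (1.3333)·(3) + (3.3333)·(-3) + (-2.6667)·(3) + (0.3333)·(1) + (1.3333)·(-2)) / 5 = -9/5 = -1.8
  S[Z,Z] = ((-2)·(-2) + (3)·(3) + (-3)·(-3) + (3)·(3) + (1)·(1) + (-2)·(-2)) / 5 = 36/5 = 7.2

S is symmetric (S[j,i] = S[i,j]). Assembling:

S = [[10.7, 7.4, -4.8],
 [7.4, 7.0667, -1.8],
 [-4.8, -1.8, 7.2]]


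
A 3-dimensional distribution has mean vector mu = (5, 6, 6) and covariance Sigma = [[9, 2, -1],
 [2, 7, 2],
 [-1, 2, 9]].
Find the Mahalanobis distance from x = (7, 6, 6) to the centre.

Step 1 — centre the observation: (x - mu) = (2, 0, 0).

Step 2 — invert Sigma (cofactor / det for 3×3, or solve directly):
  Sigma^{-1} = [[0.1229, -0.0417, 0.0229],
 [-0.0417, 0.1667, -0.0417],
 [0.0229, -0.0417, 0.1229]].

Step 3 — form the quadratic (x - mu)^T · Sigma^{-1} · (x - mu):
  Sigma^{-1} · (x - mu) = (0.2458, -0.0833, 0.0458).
  (x - mu)^T · [Sigma^{-1} · (x - mu)] = (2)·(0.2458) + (0)·(-0.0833) + (0)·(0.0458) = 0.4917.

Step 4 — take square root: d = √(0.4917) ≈ 0.7012.

d(x, mu) = √(0.4917) ≈ 0.7012


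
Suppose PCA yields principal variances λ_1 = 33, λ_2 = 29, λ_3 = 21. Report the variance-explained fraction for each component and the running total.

Step 1 — total variance = trace(Sigma) = Σ λ_i = 33 + 29 + 21 = 83.

Step 2 — fraction explained by component i = λ_i / Σ λ:
  PC1: 33/83 = 0.3976
  PC2: 29/83 = 0.3494
  PC3: 21/83 = 0.253

Step 3 — cumulative fraction after k components = (λ_1 + ... + λ_k) / Σ λ:
  k = 1: 33/83 = 0.3976
  k = 2: (33 + 29)/83 = 62/83 = 0.747
  k = 3: (33 + 29 + 21)/83 = 83/83 = 1

Summary (fraction, with percent):

explained: PC1 0.3976 (39.76%), PC2 0.3494 (34.94%), PC3 0.253 (25.3%);  cumulative: 0.3976, 0.747, 1


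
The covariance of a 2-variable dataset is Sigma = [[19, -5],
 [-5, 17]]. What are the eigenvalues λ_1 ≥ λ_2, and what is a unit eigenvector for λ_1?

Step 1 — characteristic polynomial of 2×2 Sigma:
  det(Sigma - λI) = λ² - trace · λ + det = 0.
  trace = 19 + 17 = 36, det = 19·17 - (-5)² = 298.
Step 2 — discriminant:
  Δ = trace² - 4·det = 1296 - 1192 = 104.
Step 3 — eigenvalues:
  λ = (trace ± √Δ)/2 = (36 ± 10.198)/2,
  λ_1 = 23.099,  λ_2 = 12.901.

Step 4 — unit eigenvector for λ_1: solve (Sigma - λ_1 I)v = 0. First row:
  (19 - 23.099)·v_x + (-5)·v_y = 0, i.e. (-4.099)·v_x + (-5)·v_y = 0,
  so v ∝ (b, λ_1 - a) = (-5, 4.099); multiply by -1 so the first entry is positive: u = (5, -4.099).
  ||u|| = √((5)² + (-4.099)²) = √(41.802) ≈ 6.4654,
  v_1 = u/||u|| ≈ (0.7733, -0.634) (||v_1|| = 1).

λ_1 = 23.099,  λ_2 = 12.901;  v_1 ≈ (0.7733, -0.634)


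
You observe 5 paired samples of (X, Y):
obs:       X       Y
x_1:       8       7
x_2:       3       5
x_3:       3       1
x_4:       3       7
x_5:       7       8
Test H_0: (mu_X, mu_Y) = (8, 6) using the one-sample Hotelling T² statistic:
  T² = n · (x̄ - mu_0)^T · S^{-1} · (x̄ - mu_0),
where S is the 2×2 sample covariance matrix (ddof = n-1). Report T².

Step 1 — sample mean vector:
  mean(X) = (8 + 3 + 3 + 3 + 7) / 5 = 24/5 = 4.8
  mean(Y) = (7 + 5 + 1 + 7 + 8) / 5 = 28/5 = 5.6
  x̄ = (4.8, 5.6),  deviation x̄ - mu_0 = (4.8, 5.6) - (8, 6) = (-3.2, -0.4).

Step 2 — sample covariance matrix, S[i,j] = (1/(n-1)) · Σ_k (x_{k,i} - mean_i) · (x_{k,j} - mean_j), divisor n-1 = 4:
  S[X,X] = ((3.2)·(3.2) + (-1.8)·(-1.8) + (-1.8)·(-1.8) + (-1.8)·(-1.8) + (2.2)·(2.2)) / 4 = 24.8/4 = 6.2
  S[X,Y] = ((3.2)·(1.4) + (-1.8)·(-0.6) + (-1.8)·(-4.6) + (-1.8)·(1.4) + (2.2)·(2.4)) / 4 = 16.6/4 = 4.15
  S[Y,Y] = ((1.4)·(1.4) + (-0.6)·(-0.6) + (-4.6)·(-4.6) + (1.4)·(1.4) + (2.4)·(2.4)) / 4 = 31.2/4 = 7.8
  S = [[6.2, 4.15],
 [4.15, 7.8]].

Step 3 — invert S. det(S) = 6.2·7.8 - (4.15)² = 31.1375.
  S^{-1} = (1/det) · [[d, -b], [-b, a]] = [[0.2505, -0.1333],
 [-0.1333, 0.1991]].

Step 4 — quadratic form (x̄ - mu_0)^T · S^{-1} · (x̄ - mu_0):
  S^{-1} · (x̄ - mu_0) = (-0.7483, 0.3468),
  (x̄ - mu_0)^T · [...] = (-3.2)·(-0.7483) + (-0.4)·(0.3468) = 2.2558.

Step 5 — scale by n: T² = 5 · 2.2558 = 11.279.

T² ≈ 11.279


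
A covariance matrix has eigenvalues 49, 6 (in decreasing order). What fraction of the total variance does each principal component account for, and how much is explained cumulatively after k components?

Step 1 — total variance = trace(Sigma) = Σ λ_i = 49 + 6 = 55.

Step 2 — fraction explained by component i = λ_i / Σ λ:
  PC1: 49/55 = 0.8909
  PC2: 6/55 = 0.1091

Step 3 — cumulative fraction after k components = (λ_1 + ... + λ_k) / Σ λ:
  k = 1: 49/55 = 0.8909
  k = 2: (49 + 6)/55 = 55/55 = 1

Summary (fraction, with percent):

explained: PC1 0.8909 (89.09%), PC2 0.1091 (10.91%);  cumulative: 0.8909, 1


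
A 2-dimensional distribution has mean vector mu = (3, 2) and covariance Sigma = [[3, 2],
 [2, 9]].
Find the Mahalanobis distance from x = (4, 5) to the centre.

Step 1 — centre the observation: (x - mu) = (1, 3).

Step 2 — invert Sigma. det(Sigma) = 3·9 - (2)² = 23.
  Sigma^{-1} = (1/det) · [[d, -b], [-b, a]] = [[0.3913, -0.087],
 [-0.087, 0.1304]].

Step 3 — form the quadratic (x - mu)^T · Sigma^{-1} · (x - mu):
  Sigma^{-1} · (x - mu) = (0.1304, 0.3043).
  (x - mu)^T · [Sigma^{-1} · (x - mu)] = (1)·(0.1304) + (3)·(0.3043) = 1.0435.

Step 4 — take square root: d = √(1.0435) ≈ 1.0215.

d(x, mu) = √(1.0435) ≈ 1.0215


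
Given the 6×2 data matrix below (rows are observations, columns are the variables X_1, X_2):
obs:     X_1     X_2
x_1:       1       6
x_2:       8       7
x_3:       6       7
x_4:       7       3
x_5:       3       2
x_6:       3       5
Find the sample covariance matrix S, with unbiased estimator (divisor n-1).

Step 1 — column means:
  mean(X_1) = (1 + 8 + 6 + 7 + 3 + 3) / 6 = 28/6 = 4.6667
  mean(X_2) = (6 + 7 + 7 + 3 + 2 + 5) / 6 = 30/6 = 5

Step 2 — sample covariance S[i,j] = (1/(n-1)) · Σ_k (x_{k,i} - mean_i) · (x_{k,j} - mean_j), with n-1 = 5.
  S[X_1,X_1] = ((-3.6667)·(-3.6667) + (3.3333)·(3.3333) + (1.3333)·(1.3333) + (2.3333)·(2.3333) + (-1.6667)·(-1.6667) + (-1.6667)·(-1.6667)) / 5 = 37.3333/5 = 7.4667
  S[X_1,X_2] = ((-3.6667)·(1) + (3.3333)·(2) + (1.3333)·(2) + (2.3333)·(-2) + (-1.6667)·(-3) + (-1.6667)·(0)) / 5 = 6/5 = 1.2
  S[X_2,X_2] = ((1)·(1) + (2)·(2) + (2)·(2) + (-2)·(-2) + (-3)·(-3) + (0)·(0)) / 5 = 22/5 = 4.4

S is symmetric (S[j,i] = S[i,j]). Assembling:

S = [[7.4667, 1.2],
 [1.2, 4.4]]


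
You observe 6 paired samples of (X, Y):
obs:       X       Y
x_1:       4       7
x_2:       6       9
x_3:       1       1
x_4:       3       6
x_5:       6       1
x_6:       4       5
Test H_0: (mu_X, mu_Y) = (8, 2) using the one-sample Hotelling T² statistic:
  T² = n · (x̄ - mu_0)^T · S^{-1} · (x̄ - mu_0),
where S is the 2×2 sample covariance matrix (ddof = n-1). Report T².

Step 1 — sample mean vector:
  mean(X) = (4 + 6 + 1 + 3 + 6 + 4) / 6 = 24/6 = 4
  mean(Y) = (7 + 9 + 1 + 6 + 1 + 5) / 6 = 29/6 = 4.8333
  x̄ = (4, 4.8333),  deviation x̄ - mu_0 = (4, 4.8333) - (8, 2) = (-4, 2.8333).

Step 2 — sample covariance matrix, S[i,j] = (1/(n-1)) · Σ_k (x_{k,i} - mean_i) · (x_{k,j} - mean_j), divisor n-1 = 5:
  S[X,X] = ((0)·(0) + (2)·(2) + (-3)·(-3) + (-1)·(-1) + (2)·(2) + (0)·(0)) / 5 = 18/5 = 3.6
  S[X,Y] = ((0)·(2.1667) + (2)·(4.1667) + (-3)·(-3.8333) + (-1)·(1.1667) + (2)·(-3.8333) + (0)·(0.1667)) / 5 = 11/5 = 2.2
  S[Y,Y] = ((2.1667)·(2.1667) + (4.1667)·(4.1667) + (-3.8333)·(-3.8333) + (1.1667)·(1.1667) + (-3.8333)·(-3.8333) + (0.1667)·(0.1667)) / 5 = 52.8333/5 = 10.5667
  S = [[3.6, 2.2],
 [2.2, 10.5667]].

Step 3 — invert S. det(S) = 3.6·10.5667 - (2.2)² = 33.2.
  S^{-1} = (1/det) · [[d, -b], [-b, a]] = [[0.3183, -0.0663],
 [-0.0663, 0.1084]].

Step 4 — quadratic form (x̄ - mu_0)^T · S^{-1} · (x̄ - mu_0):
  S^{-1} · (x̄ - mu_0) = (-1.4608, 0.5723),
  (x̄ - mu_0)^T · [...] = (-4)·(-1.4608) + (2.8333)·(0.5723) = 7.4649.

Step 5 — scale by n: T² = 6 · 7.4649 = 44.7892.

T² ≈ 44.7892


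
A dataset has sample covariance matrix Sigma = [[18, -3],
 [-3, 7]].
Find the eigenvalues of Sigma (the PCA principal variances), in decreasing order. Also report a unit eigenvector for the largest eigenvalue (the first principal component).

Step 1 — characteristic polynomial of 2×2 Sigma:
  det(Sigma - λI) = λ² - trace · λ + det = 0.
  trace = 18 + 7 = 25, det = 18·7 - (-3)² = 117.
Step 2 — discriminant:
  Δ = trace² - 4·det = 625 - 468 = 157.
Step 3 — eigenvalues:
  λ = (trace ± √Δ)/2 = (25 ± 12.53)/2,
  λ_1 = 18.765,  λ_2 = 6.235.

Step 4 — unit eigenvector for λ_1: solve (Sigma - λ_1 I)v = 0. First row:
  (18 - 18.765)·v_x + (-3)·v_y = 0, i.e. (-0.765)·v_x + (-3)·v_y = 0,
  so v ∝ (b, λ_1 - a) = (-3, 0.765); multiply by -1 so the first entry is positive: u = (3, -0.765).
  ||u|| = √((3)² + (-0.765)²) = √(9.5852) ≈ 3.096,
  v_1 = u/||u|| ≈ (0.969, -0.2471) (||v_1|| = 1).

λ_1 = 18.765,  λ_2 = 6.235;  v_1 ≈ (0.969, -0.2471)


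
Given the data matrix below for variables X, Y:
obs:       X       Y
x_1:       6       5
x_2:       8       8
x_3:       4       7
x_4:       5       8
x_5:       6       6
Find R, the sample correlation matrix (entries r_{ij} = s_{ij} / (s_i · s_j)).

Step 1 — column means:
  mean(X) = (6 + 8 + 4 + 5 + 6) / 5 = 29/5 = 5.8
  mean(Y) = (5 + 8 + 7 + 8 + 6) / 5 = 34/5 = 6.8

Step 2 — sample variances and covariances s[i,j] = (1/(n-1)) · Σ_k (x_{k,i} - mean_i) · (x_{k,j} - mean_j), with n-1 = 4:
  s[X,X] = ((0.2)·(0.2) + (2.2)·(2.2) + (-1.8)·(-1.8) + (-0.8)·(-0.8) + (0.2)·(0.2)) / 4 = 8.8/4 = 2.2
  s[X,Y] = ((0.2)·(-1.8) + (2.2)·(1.2) + (-1.8)·(0.2) + (-0.8)·(1.2) + (0.2)·(-0.8)) / 4 = 0.8/4 = 0.2
  s[Y,Y] = ((-1.8)·(-1.8) + (1.2)·(1.2) + (0.2)·(0.2) + (1.2)·(1.2) + (-0.8)·(-0.8)) / 4 = 6.8/4 = 1.7
  Sample standard deviations s_i = √(s[i,i]):
  s(X) = √(2.2) = 1.4832
  s(Y) = √(1.7) = 1.3038

Step 3 — r_{ij} = s_{ij} / (s_i · s_j):
  r[X,X] = 1 (diagonal).
  r[X,Y] = 0.2 / (1.4832 · 1.3038) = 0.2 / 1.9339 = 0.1034
  r[Y,Y] = 1 (diagonal).

R is symmetric with unit diagonal. Assembling:

R = [[1, 0.1034],
 [0.1034, 1]]


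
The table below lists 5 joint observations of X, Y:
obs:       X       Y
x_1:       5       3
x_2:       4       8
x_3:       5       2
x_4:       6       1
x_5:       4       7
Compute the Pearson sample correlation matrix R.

Step 1 — column means:
  mean(X) = (5 + 4 + 5 + 6 + 4) / 5 = 24/5 = 4.8
  mean(Y) = (3 + 8 + 2 + 1 + 7) / 5 = 21/5 = 4.2

Step 2 — sample variances and covariances s[i,j] = (1/(n-1)) · Σ_k (x_{k,i} - mean_i) · (x_{k,j} - mean_j), with n-1 = 4:
  s[X,X] = ((0.2)·(0.2) + (-0.8)·(-0.8) + (0.2)·(0.2) + (1.2)·(1.2) + (-0.8)·(-0.8)) / 4 = 2.8/4 = 0.7
  s[X,Y] = ((0.2)·(-1.2) + (-0.8)·(3.8) + (0.2)·(-2.2) + (1.2)·(-3.2) + (-0.8)·(2.8)) / 4 = -9.8/4 = -2.45
  s[Y,Y] = ((-1.2)·(-1.2) + (3.8)·(3.8) + (-2.2)·(-2.2) + (-3.2)·(-3.2) + (2.8)·(2.8)) / 4 = 38.8/4 = 9.7
  Sample standard deviations s_i = √(s[i,i]):
  s(X) = √(0.7) = 0.8367
  s(Y) = √(9.7) = 3.1145

Step 3 — r_{ij} = s_{ij} / (s_i · s_j):
  r[X,X] = 1 (diagonal).
  r[X,Y] = -2.45 / (0.8367 · 3.1145) = -2.45 / 2.6058 = -0.9402
  r[Y,Y] = 1 (diagonal).

R is symmetric with unit diagonal. Assembling:

R = [[1, -0.9402],
 [-0.9402, 1]]


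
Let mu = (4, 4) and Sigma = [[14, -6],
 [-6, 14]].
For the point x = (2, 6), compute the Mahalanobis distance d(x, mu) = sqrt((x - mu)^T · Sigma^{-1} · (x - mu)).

Step 1 — centre the observation: (x - mu) = (-2, 2).

Step 2 — invert Sigma. det(Sigma) = 14·14 - (-6)² = 160.
  Sigma^{-1} = (1/det) · [[d, -b], [-b, a]] = [[0.0875, 0.0375],
 [0.0375, 0.0875]].

Step 3 — form the quadratic (x - mu)^T · Sigma^{-1} · (x - mu):
  Sigma^{-1} · (x - mu) = (-0.1, 0.1).
  (x - mu)^T · [Sigma^{-1} · (x - mu)] = (-2)·(-0.1) + (2)·(0.1) = 0.4.

Step 4 — take square root: d = √(0.4) ≈ 0.6325.

d(x, mu) = √(0.4) ≈ 0.6325


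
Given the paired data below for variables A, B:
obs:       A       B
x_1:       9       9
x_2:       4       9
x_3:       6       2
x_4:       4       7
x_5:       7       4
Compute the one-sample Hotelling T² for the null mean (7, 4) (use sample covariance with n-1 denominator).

Step 1 — sample mean vector:
  mean(A) = (9 + 4 + 6 + 4 + 7) / 5 = 30/5 = 6
  mean(B) = (9 + 9 + 2 + 7 + 4) / 5 = 31/5 = 6.2
  x̄ = (6, 6.2),  deviation x̄ - mu_0 = (6, 6.2) - (7, 4) = (-1, 2.2).

Step 2 — sample covariance matrix, S[i,j] = (1/(n-1)) · Σ_k (x_{k,i} - mean_i) · (x_{k,j} - mean_j), divisor n-1 = 4:
  S[A,A] = ((3)·(3) + (-2)·(-2) + (0)·(0) + (-2)·(-2) + (1)·(1)) / 4 = 18/4 = 4.5
  S[A,B] = ((3)·(2.8) + (-2)·(2.8) + (0)·(-4.2) + (-2)·(0.8) + (1)·(-2.2)) / 4 = -1/4 = -0.25
  S[B,B] = ((2.8)·(2.8) + (2.8)·(2.8) + (-4.2)·(-4.2) + (0.8)·(0.8) + (-2.2)·(-2.2)) / 4 = 38.8/4 = 9.7
  S = [[4.5, -0.25],
 [-0.25, 9.7]].

Step 3 — invert S. det(S) = 4.5·9.7 - (-0.25)² = 43.5875.
  S^{-1} = (1/det) · [[d, -b], [-b, a]] = [[0.2225, 0.0057],
 [0.0057, 0.1032]].

Step 4 — quadratic form (x̄ - mu_0)^T · S^{-1} · (x̄ - mu_0):
  S^{-1} · (x̄ - mu_0) = (-0.2099, 0.2214),
  (x̄ - mu_0)^T · [...] = (-1)·(-0.2099) + (2.2)·(0.2214) = 0.697.

Step 5 — scale by n: T² = 5 · 0.697 = 3.4849.

T² ≈ 3.4849


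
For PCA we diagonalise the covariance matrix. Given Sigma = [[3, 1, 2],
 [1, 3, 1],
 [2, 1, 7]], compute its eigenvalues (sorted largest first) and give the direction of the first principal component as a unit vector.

Step 1 — characteristic polynomial p(λ) = det(λI - Sigma) = λ³ - tr·λ² + c_1·λ - det, where tr = trace, c_1 = sum of the principal 2×2 minors, det = det(Sigma):
  tr = 3 + 3 + 7 = 13,
  c_1 = (3·3 - (1)²) + (3·7 - (2)²) + (3·7 - (1)²) = 8 + 17 + 20 = 45,
  det = 3·(3·7 - (1)²) - (1)·((1)·7 - (1)·(2)) + (2)·((1)·(1) - 3·(2)) = 3·(20) - (1)·(5) + (2)·(-5) = 45.
  So p(λ) = λ³ - 13λ² + 45λ - 45.
Step 2 — look for an integer root (rational root theorem: any rational root is an integer divisor of 45). Testing λ = 3:
  p(3) = 27 - 117 + 135 - 45 = 0  ✓
  Dividing out (λ - 3): p(λ) = (λ - 3)(λ² - 10λ + 15).
Step 3 — remaining eigenvalues from the quadratic λ² - 10λ + 15 = 0:
  Δ = 10² - 4·15 = 100 - 60 = 40,  λ = (10 ± √40)/2 = (10 ± 6.3246)/2 ≈ 8.1623 or 1.8377.
  Sorted: λ_1 = 8.1623,  λ_2 = 3,  λ_3 = 1.8377  (check: sum = 13 = tr ✓).

Step 4 — unit eigenvector for λ_1 ≈ 8.1623: v spans the null space of (Sigma - λ_1 I), whose rows are
  r_1 = (-5.1623, 1, 2),  r_2 = (1, -5.1623, 1),  r_3 = (2, 1, -1.1623).
  v is orthogonal to every row, so take v ∝ r_1 × r_2 = ((1)·(1) - (2)·(-5.1623), (2)·(1) - (-5.1623)·(1), (-5.1623)·(-5.1623) - (1)·(1)) ≈ (11.3246, 7.1623, 25.6491).
  Let u = (11.3246, 7.1623, 25.6491).
  ||u|| = √((11.3246)² + (7.1623)² + (25.6491)²) = √(837.4207) ≈ 28.9382,  v_1 = u/||u|| ≈ (0.3913, 0.2475, 0.8863) (||v_1|| = 1).

λ_1 = 8.1623,  λ_2 = 3,  λ_3 = 1.8377;  v_1 ≈ (0.3913, 0.2475, 0.8863)


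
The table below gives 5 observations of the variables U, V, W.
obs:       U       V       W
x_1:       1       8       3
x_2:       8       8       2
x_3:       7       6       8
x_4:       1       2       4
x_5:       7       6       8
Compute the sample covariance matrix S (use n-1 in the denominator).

Step 1 — column means:
  mean(U) = (1 + 8 + 7 + 1 + 7) / 5 = 24/5 = 4.8
  mean(V) = (8 + 8 + 6 + 2 + 6) / 5 = 30/5 = 6
  mean(W) = (3 + 2 + 8 + 4 + 8) / 5 = 25/5 = 5

Step 2 — sample covariance S[i,j] = (1/(n-1)) · Σ_k (x_{k,i} - mean_i) · (x_{k,j} - mean_j), with n-1 = 4.
  S[U,U] = ((-3.8)·(-3.8) + (3.2)·(3.2) + (2.2)·(2.2) + (-3.8)·(-3.8) + (2.2)·(2.2)) / 4 = 48.8/4 = 12.2
  S[U,V] = ((-3.8)·(2) + (3.2)·(2) + (2.2)·(0) + (-3.8)·(-4) + (2.2)·(0)) / 4 = 14/4 = 3.5
  S[U,W] = ((-3.8)·(-2) + (3.2)·(-3) + (2.2)·(3) + (-3.8)·(-1) + (2.2)·(3)) / 4 = 15/4 = 3.75
  S[V,V] = ((2)·(2) + (2)·(2) + (0)·(0) + (-4)·(-4) + (0)·(0)) / 4 = 24/4 = 6
  S[V,W] = ((2)·(-2) + (2)·(-3) + (0)·(3) + (-4)·(-1) + (0)·(3)) / 4 = -6/4 = -1.5
  S[W,W] = ((-2)·(-2) + (-3)·(-3) + (3)·(3) + (-1)·(-1) + (3)·(3)) / 4 = 32/4 = 8

S is symmetric (S[j,i] = S[i,j]). Assembling:

S = [[12.2, 3.5, 3.75],
 [3.5, 6, -1.5],
 [3.75, -1.5, 8]]


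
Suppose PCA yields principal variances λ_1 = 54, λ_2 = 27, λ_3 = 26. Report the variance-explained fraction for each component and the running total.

Step 1 — total variance = trace(Sigma) = Σ λ_i = 54 + 27 + 26 = 107.

Step 2 — fraction explained by component i = λ_i / Σ λ:
  PC1: 54/107 = 0.5047
  PC2: 27/107 = 0.2523
  PC3: 26/107 = 0.243

Step 3 — cumulative fraction after k components = (λ_1 + ... + λ_k) / Σ λ:
  k = 1: 54/107 = 0.5047
  k = 2: (54 + 27)/107 = 81/107 = 0.757
  k = 3: (54 + 27 + 26)/107 = 107/107 = 1

Summary (fraction, with percent):

explained: PC1 0.5047 (50.47%), PC2 0.2523 (25.23%), PC3 0.243 (24.3%);  cumulative: 0.5047, 0.757, 1


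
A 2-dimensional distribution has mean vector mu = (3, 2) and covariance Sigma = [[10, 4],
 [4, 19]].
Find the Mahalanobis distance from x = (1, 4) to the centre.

Step 1 — centre the observation: (x - mu) = (-2, 2).

Step 2 — invert Sigma. det(Sigma) = 10·19 - (4)² = 174.
  Sigma^{-1} = (1/det) · [[d, -b], [-b, a]] = [[0.1092, -0.023],
 [-0.023, 0.0575]].

Step 3 — form the quadratic (x - mu)^T · Sigma^{-1} · (x - mu):
  Sigma^{-1} · (x - mu) = (-0.2644, 0.1609).
  (x - mu)^T · [Sigma^{-1} · (x - mu)] = (-2)·(-0.2644) + (2)·(0.1609) = 0.8506.

Step 4 — take square root: d = √(0.8506) ≈ 0.9223.

d(x, mu) = √(0.8506) ≈ 0.9223


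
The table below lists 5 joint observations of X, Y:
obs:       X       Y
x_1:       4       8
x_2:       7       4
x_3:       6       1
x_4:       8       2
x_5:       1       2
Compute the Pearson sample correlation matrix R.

Step 1 — column means:
  mean(X) = (4 + 7 + 6 + 8 + 1) / 5 = 26/5 = 5.2
  mean(Y) = (8 + 4 + 1 + 2 + 2) / 5 = 17/5 = 3.4

Step 2 — sample variances and covariances s[i,j] = (1/(n-1)) · Σ_k (x_{k,i} - mean_i) · (x_{k,j} - mean_j), with n-1 = 4:
  s[X,X] = ((-1.2)·(-1.2) + (1.8)·(1.8) + (0.8)·(0.8) + (2.8)·(2.8) + (-4.2)·(-4.2)) / 4 = 30.8/4 = 7.7
  s[X,Y] = ((-1.2)·(4.6) + (1.8)·(0.6) + (0.8)·(-2.4) + (2.8)·(-1.4) + (-4.2)·(-1.4)) / 4 = -4.4/4 = -1.1
  s[Y,Y] = ((4.6)·(4.6) + (0.6)·(0.6) + (-2.4)·(-2.4) + (-1.4)·(-1.4) + (-1.4)·(-1.4)) / 4 = 31.2/4 = 7.8
  Sample standard deviations s_i = √(s[i,i]):
  s(X) = √(7.7) = 2.7749
  s(Y) = √(7.8) = 2.7928

Step 3 — r_{ij} = s_{ij} / (s_i · s_j):
  r[X,X] = 1 (diagonal).
  r[X,Y] = -1.1 / (2.7749 · 2.7928) = -1.1 / 7.7498 = -0.1419
  r[Y,Y] = 1 (diagonal).

R is symmetric with unit diagonal. Assembling:

R = [[1, -0.1419],
 [-0.1419, 1]]


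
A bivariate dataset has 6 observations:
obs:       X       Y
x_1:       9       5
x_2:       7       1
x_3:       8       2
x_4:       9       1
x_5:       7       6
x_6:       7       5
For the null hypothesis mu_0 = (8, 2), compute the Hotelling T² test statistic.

Step 1 — sample mean vector:
  mean(X) = (9 + 7 + 8 + 9 + 7 + 7) / 6 = 47/6 = 7.8333
  mean(Y) = (5 + 1 + 2 + 1 + 6 + 5) / 6 = 20/6 = 3.3333
  x̄ = (7.8333, 3.3333),  deviation x̄ - mu_0 = (7.8333, 3.3333) - (8, 2) = (-0.1667, 1.3333).

Step 2 — sample covariance matrix, S[i,j] = (1/(n-1)) · Σ_k (x_{k,i} - mean_i) · (x_{k,j} - mean_j), divisor n-1 = 5:
  S[X,X] = ((1.1667)·(1.1667) + (-0.8333)·(-0.8333) + (0.1667)·(0.1667) + (1.1667)·(1.1667) + (-0.8333)·(-0.8333) + (-0.8333)·(-0.8333)) / 5 = 4.8333/5 = 0.9667
  S[X,Y] = ((1.1667)·(1.6667) + (-0.8333)·(-2.3333) + (0.1667)·(-1.3333) + (1.1667)·(-2.3333) + (-0.8333)·(2.6667) + (-0.8333)·(1.6667)) / 5 = -2.6667/5 = -0.5333
  S[Y,Y] = ((1.6667)·(1.6667) + (-2.3333)·(-2.3333) + (-1.3333)·(-1.3333) + (-2.3333)·(-2.3333) + (2.6667)·(2.6667) + (1.6667)·(1.6667)) / 5 = 25.3333/5 = 5.0667
  S = [[0.9667, -0.5333],
 [-0.5333, 5.0667]].

Step 3 — invert S. det(S) = 0.9667·5.0667 - (-0.5333)² = 4.6133.
  S^{-1} = (1/det) · [[d, -b], [-b, a]] = [[1.0983, 0.1156],
 [0.1156, 0.2095]].

Step 4 — quadratic form (x̄ - mu_0)^T · S^{-1} · (x̄ - mu_0):
  S^{-1} · (x̄ - mu_0) = (-0.0289, 0.2601),
  (x̄ - mu_0)^T · [...] = (-0.1667)·(-0.0289) + (1.3333)·(0.2601) = 0.3516.

Step 5 — scale by n: T² = 6 · 0.3516 = 2.1098.

T² ≈ 2.1098


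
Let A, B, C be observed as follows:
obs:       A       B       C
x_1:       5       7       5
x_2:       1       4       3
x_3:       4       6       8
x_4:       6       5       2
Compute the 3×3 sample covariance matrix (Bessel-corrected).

Step 1 — column means:
  mean(A) = (5 + 1 + 4 + 6) / 4 = 16/4 = 4
  mean(B) = (7 + 4 + 6 + 5) / 4 = 22/4 = 5.5
  mean(C) = (5 + 3 + 8 + 2) / 4 = 18/4 = 4.5

Step 2 — sample covariance S[i,j] = (1/(n-1)) · Σ_k (x_{k,i} - mean_i) · (x_{k,j} - mean_j), with n-1 = 3.
  S[A,A] = ((1)·(1) + (-3)·(-3) + (0)·(0) + (2)·(2)) / 3 = 14/3 = 4.6667
  S[A,B] = ((1)·(1.5) + (-3)·(-1.5) + (0)·(0.5) + (2)·(-0.5)) / 3 = 5/3 = 1.6667
  S[A,C] = ((1)·(0.5) + (-3)·(-1.5) + (0)·(3.5) + (2)·(-2.5)) / 3 = 0/3 = 0
  S[B,B] = ((1.5)·(1.5) + (-1.5)·(-1.5) + (0.5)·(0.5) + (-0.5)·(-0.5)) / 3 = 5/3 = 1.6667
  S[B,C] = ((1.5)·(0.5) + (-1.5)·(-1.5) + (0.5)·(3.5) + (-0.5)·(-2.5)) / 3 = 6/3 = 2
  S[C,C] = ((0.5)·(0.5) + (-1.5)·(-1.5) + (3.5)·(3.5) + (-2.5)·(-2.5)) / 3 = 21/3 = 7

S is symmetric (S[j,i] = S[i,j]). Assembling:

S = [[4.6667, 1.6667, 0],
 [1.6667, 1.6667, 2],
 [0, 2, 7]]


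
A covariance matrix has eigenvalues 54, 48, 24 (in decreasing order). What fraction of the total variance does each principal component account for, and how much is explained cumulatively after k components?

Step 1 — total variance = trace(Sigma) = Σ λ_i = 54 + 48 + 24 = 126.

Step 2 — fraction explained by component i = λ_i / Σ λ:
  PC1: 54/126 = 0.4286
  PC2: 48/126 = 0.381
  PC3: 24/126 = 0.1905

Step 3 — cumulative fraction after k components = (λ_1 + ... + λ_k) / Σ λ:
  k = 1: 54/126 = 0.4286
  k = 2: (54 + 48)/126 = 102/126 = 0.8095
  k = 3: (54 + 48 + 24)/126 = 126/126 = 1

Summary (fraction, with percent):

explained: PC1 0.4286 (42.86%), PC2 0.381 (38.1%), PC3 0.1905 (19.05%);  cumulative: 0.4286, 0.8095, 1


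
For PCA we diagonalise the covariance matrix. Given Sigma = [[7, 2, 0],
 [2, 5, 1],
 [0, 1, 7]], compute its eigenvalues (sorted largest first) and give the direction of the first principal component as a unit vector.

Step 1 — characteristic polynomial p(λ) = det(λI - Sigma) = λ³ - tr·λ² + c_1·λ - det, where tr = trace, c_1 = sum of the principal 2×2 minors, det = det(Sigma):
  tr = 7 + 5 + 7 = 19,
  c_1 = (7·5 - (2)²) + (7·7 - (0)²) + (5·7 - (1)²) = 31 + 49 + 34 = 114,
  det = 7·(5·7 - (1)²) - (2)·((2)·7 - (1)·(0)) + (0)·((2)·(1) - 5·(0)) = 7·(34) - (2)·(14) + (0)·(2) = 210.
  So p(λ) = λ³ - 19λ² + 114λ - 210.
Step 2 — look for an integer root (rational root theorem: any rational root is an integer divisor of 210). Testing λ = 7:
  p(7) = 343 - 931 + 798 - 210 = 0  ✓
  Dividing out (λ - 7): p(λ) = (λ - 7)(λ² - 12λ + 30).
Step 3 — remaining eigenvalues from the quadratic λ² - 12λ + 30 = 0:
  Δ = 12² - 4·30 = 144 - 120 = 24,  λ = (12 ± √24)/2 = (12 ± 4.899)/2 ≈ 8.4495 or 3.5505.
  Sorted: λ_1 = 8.4495,  λ_2 = 7,  λ_3 = 3.5505  (check: sum = 19 = tr ✓).

Step 4 — unit eigenvector for λ_1 ≈ 8.4495: v spans the null space of (Sigma - λ_1 I), whose rows are
  r_1 = (-1.4495, 2, 0),  r_2 = (2, -3.4495, 1),  r_3 = (0, 1, -1.4495).
  v is orthogonal to every row, so take v ∝ r_1 × r_2 = ((2)·(1) - (0)·(-3.4495), (0)·(2) - (-1.4495)·(1), (-1.4495)·(-3.4495) - (2)·(2)) ≈ (2, 1.4495, 1).
  Let u = (2, 1.4495, 1).
  ||u|| = √((2)² + (1.4495)² + (1)²) = √(7.101) ≈ 2.6648,  v_1 = u/||u|| ≈ (0.7505, 0.5439, 0.3753) (||v_1|| = 1).

λ_1 = 8.4495,  λ_2 = 7,  λ_3 = 3.5505;  v_1 ≈ (0.7505, 0.5439, 0.3753)
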